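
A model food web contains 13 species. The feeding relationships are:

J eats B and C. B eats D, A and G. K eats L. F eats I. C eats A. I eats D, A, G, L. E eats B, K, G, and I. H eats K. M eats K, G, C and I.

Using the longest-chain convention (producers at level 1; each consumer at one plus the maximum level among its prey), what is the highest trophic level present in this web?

Producers (level 1): L, A, G, D.
L → I → E gives E level 3.
No species has a prey at level 3, so no species reaches level 4.

3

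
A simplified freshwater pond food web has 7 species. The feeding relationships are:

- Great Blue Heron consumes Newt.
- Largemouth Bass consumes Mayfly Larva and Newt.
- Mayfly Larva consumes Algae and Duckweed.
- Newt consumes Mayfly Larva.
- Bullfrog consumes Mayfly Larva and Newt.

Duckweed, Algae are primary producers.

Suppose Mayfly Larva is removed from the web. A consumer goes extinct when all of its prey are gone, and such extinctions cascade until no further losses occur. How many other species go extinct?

4

Remove Mayfly Larva.
Round 1: Newt (all prey gone) → extinct.
Round 2: Great Blue Heron (all prey gone), Bullfrog (all prey gone), Largemouth Bass (all prey gone) → extinct.
No further losses. Total secondary extinctions: 4.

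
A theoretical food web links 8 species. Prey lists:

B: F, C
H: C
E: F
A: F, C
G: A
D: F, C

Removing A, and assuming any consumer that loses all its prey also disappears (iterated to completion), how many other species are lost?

1

Remove A.
Round 1: G (all prey gone) → extinct.
No further losses. Total secondary extinctions: 1.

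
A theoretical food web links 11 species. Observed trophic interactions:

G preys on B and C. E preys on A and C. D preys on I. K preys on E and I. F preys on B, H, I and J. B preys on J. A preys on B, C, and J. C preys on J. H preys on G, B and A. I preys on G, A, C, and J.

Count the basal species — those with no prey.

Basal species (no prey listed): J.
Count: 1.

1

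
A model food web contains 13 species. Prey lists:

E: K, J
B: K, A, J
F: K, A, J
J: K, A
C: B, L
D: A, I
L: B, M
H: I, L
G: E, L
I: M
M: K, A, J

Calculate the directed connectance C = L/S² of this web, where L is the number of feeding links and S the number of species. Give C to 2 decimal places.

C = 0.14

The web has S = 13 species and L = 24 feeding links.
C = L / S² = 24 / 169 = 0.1420 ≈ 0.14.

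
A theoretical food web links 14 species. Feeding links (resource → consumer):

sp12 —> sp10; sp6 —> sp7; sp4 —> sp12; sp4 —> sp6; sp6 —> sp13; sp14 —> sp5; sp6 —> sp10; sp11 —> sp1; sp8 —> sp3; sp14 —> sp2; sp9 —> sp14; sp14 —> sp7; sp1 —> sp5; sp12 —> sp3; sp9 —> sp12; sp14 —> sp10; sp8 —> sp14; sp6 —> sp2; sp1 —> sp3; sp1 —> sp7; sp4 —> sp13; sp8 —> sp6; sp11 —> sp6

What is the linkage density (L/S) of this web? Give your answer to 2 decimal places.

L/S = 1.64

There are L = 23 links among S = 14 species.
L/S = 23/14 = 1.6429 ≈ 1.64.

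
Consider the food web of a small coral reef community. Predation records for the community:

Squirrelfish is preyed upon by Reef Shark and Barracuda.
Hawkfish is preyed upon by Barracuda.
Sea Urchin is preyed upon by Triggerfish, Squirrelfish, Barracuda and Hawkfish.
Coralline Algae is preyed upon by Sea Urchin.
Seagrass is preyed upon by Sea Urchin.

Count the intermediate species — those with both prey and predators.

Intermediate species (has both prey and predators): Sea Urchin, Hawkfish, Squirrelfish.
Count: 3.

3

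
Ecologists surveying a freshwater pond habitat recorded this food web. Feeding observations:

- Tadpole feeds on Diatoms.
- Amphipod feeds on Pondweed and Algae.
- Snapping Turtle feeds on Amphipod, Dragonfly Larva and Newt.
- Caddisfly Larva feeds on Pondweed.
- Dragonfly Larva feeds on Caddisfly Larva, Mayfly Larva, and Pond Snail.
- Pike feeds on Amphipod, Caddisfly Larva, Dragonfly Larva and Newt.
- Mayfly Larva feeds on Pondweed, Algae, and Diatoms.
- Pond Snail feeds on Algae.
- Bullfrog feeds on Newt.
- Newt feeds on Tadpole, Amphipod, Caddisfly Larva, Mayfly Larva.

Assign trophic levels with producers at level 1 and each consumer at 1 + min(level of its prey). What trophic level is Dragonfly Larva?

Trophic level 3

Algae is a producer → level 1.
Pond Snail eats Algae → level 2.
Dragonfly Larva eats Pond Snail → level 3.
No prey of Dragonfly Larva is below level 2, so 3 is the minimum.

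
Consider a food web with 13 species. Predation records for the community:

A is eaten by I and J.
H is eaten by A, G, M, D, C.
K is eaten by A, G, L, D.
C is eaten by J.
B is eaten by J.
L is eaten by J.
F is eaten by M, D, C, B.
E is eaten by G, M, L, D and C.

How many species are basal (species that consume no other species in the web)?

Basal species (no prey listed): E, F, K, H.
Count: 4.

4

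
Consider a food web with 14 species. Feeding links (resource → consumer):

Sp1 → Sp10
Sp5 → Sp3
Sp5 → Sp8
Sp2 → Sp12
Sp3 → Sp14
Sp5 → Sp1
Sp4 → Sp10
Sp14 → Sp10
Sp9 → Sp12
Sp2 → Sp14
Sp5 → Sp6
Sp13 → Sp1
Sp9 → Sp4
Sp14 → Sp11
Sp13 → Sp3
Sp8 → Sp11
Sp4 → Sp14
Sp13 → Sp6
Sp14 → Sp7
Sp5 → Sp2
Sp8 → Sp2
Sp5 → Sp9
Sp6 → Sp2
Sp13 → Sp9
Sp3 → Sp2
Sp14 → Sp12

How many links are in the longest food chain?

One longest chain: Sp13 → Sp3 → Sp2 → Sp14 → Sp12.
It has 5 species and 4 links.

4 links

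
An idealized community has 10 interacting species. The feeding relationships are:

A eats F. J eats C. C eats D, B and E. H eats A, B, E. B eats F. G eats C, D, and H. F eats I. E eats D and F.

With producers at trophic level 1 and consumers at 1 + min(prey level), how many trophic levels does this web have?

3

Producers (level 1): I, D.
Following each consumer down to its lowest-level prey: D → C → J (levels 1 through 3).
All prey of J (C 2) are at level 2 or above, so J is at level 1 + 2 = 3.
Every consumer has at least one prey at level 2 or below, so none exceeds level 3.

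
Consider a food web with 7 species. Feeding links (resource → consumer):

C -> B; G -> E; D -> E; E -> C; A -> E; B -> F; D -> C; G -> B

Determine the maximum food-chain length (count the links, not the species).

4 links

One longest chain: A → E → C → B → F.
It has 5 species and 4 links.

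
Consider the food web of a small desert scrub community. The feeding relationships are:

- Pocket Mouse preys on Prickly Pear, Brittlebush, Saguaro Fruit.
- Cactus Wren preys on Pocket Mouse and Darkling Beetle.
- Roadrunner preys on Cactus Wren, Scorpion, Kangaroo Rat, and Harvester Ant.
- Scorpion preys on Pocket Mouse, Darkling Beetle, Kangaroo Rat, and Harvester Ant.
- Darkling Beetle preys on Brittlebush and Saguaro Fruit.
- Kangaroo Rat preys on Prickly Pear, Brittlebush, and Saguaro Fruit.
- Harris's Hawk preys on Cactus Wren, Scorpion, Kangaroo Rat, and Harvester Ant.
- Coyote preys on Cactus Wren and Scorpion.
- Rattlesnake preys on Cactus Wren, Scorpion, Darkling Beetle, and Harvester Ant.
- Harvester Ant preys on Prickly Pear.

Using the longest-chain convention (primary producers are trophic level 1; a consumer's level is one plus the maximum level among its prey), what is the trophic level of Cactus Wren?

Trophic level 3

Saguaro Fruit is a producer → level 1.
Darkling Beetle eats Saguaro Fruit (level 1); other prey at levels: Brittlebush 1 → level 2.
Cactus Wren eats Darkling Beetle (level 2); other prey at levels: Pocket Mouse 2 → level 3.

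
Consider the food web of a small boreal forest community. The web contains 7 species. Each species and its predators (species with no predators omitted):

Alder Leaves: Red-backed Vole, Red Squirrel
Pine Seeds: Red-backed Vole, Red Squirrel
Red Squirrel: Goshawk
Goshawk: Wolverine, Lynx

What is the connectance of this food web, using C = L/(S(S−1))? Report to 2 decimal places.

The web has S = 7 species and L = 7 feeding links.
C = L / (S(S−1)) = 7 / 42 = 0.1667 ≈ 0.17.

C = 0.17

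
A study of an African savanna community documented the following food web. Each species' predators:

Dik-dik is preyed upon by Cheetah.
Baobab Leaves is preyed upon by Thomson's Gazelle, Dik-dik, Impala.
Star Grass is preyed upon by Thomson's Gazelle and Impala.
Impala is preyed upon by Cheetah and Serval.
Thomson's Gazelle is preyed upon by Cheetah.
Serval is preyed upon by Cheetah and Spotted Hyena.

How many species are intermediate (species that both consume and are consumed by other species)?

4

Intermediate species (has both prey and predators): Impala, Thomson's Gazelle, Dik-dik, Serval.
Count: 4.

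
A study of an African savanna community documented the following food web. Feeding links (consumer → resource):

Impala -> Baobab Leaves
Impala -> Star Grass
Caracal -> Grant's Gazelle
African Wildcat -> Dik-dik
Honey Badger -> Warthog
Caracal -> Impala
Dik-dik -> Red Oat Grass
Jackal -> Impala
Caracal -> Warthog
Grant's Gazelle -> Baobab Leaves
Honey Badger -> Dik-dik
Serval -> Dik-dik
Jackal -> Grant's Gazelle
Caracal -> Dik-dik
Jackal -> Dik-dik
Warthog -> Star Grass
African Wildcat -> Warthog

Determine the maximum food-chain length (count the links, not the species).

One longest chain: Star Grass → Warthog → Honey Badger.
It has 3 species and 2 links.

2 links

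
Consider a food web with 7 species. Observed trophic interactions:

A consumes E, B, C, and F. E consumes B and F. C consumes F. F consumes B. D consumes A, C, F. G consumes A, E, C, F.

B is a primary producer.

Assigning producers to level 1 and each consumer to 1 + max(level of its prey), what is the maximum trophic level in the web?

Producers (level 1): B.
B → F → C → A → G gives G level 5.
No species has a prey at level 5, so no species reaches level 6.

5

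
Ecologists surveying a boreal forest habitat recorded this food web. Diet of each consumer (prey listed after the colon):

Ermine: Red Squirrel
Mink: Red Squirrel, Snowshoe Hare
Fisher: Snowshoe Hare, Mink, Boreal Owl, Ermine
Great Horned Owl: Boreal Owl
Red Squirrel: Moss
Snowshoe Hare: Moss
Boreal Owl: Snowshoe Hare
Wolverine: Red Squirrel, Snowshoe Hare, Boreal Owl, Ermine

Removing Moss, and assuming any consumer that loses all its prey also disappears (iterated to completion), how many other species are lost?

Remove Moss.
Round 1: Red Squirrel (all prey gone), Snowshoe Hare (all prey gone) → extinct.
Round 2: Mink (all prey gone), Boreal Owl (all prey gone), Ermine (all prey gone) → extinct.
Round 3: Great Horned Owl (all prey gone), Wolverine (all prey gone), Fisher (all prey gone) → extinct.
No further losses. Total secondary extinctions: 8.

8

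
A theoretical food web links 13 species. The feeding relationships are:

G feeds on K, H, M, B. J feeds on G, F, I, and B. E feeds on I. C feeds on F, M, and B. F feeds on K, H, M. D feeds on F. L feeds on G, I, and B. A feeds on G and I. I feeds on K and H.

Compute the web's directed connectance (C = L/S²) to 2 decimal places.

The web has S = 13 species and L = 23 feeding links.
C = L / S² = 23 / 169 = 0.1361 ≈ 0.14.

C = 0.14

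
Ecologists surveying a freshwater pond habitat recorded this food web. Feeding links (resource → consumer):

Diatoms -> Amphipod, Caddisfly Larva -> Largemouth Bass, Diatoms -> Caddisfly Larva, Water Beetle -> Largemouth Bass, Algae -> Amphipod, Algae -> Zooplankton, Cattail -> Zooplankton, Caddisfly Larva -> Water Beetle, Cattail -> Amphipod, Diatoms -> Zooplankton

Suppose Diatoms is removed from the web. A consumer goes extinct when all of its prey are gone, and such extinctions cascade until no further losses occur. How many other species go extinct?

3

Remove Diatoms.
Round 1: Caddisfly Larva (all prey gone) → extinct.
Round 2: Water Beetle (all prey gone) → extinct.
Round 3: Largemouth Bass (all prey gone) → extinct.
No further losses. Total secondary extinctions: 3.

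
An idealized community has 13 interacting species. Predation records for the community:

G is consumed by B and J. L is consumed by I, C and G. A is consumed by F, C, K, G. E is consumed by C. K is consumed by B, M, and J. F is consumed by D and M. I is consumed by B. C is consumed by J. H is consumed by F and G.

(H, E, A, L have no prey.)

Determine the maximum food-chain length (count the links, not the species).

One longest chain: H → F → M.
It has 3 species and 2 links.

2 links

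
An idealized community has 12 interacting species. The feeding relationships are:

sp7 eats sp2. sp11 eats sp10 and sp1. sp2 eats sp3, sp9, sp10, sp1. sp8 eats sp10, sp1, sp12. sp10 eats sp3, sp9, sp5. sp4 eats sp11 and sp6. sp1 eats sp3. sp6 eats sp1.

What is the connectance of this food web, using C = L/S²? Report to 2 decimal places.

The web has S = 12 species and L = 17 feeding links.
C = L / S² = 17 / 144 = 0.1181 ≈ 0.12.

C = 0.12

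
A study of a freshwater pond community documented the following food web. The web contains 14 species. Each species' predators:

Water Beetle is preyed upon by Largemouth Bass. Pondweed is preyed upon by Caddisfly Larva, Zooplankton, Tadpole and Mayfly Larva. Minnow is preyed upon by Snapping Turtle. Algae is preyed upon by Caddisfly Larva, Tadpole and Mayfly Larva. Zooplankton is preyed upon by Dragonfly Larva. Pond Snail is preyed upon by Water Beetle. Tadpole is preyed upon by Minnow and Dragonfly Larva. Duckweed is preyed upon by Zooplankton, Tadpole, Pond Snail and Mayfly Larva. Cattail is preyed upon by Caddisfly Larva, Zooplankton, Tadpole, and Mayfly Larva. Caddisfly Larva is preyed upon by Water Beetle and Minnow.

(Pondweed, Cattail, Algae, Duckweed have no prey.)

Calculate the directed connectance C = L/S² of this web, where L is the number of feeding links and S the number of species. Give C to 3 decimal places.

C = 0.117

The web has S = 14 species and L = 23 feeding links.
C = L / S² = 23 / 196 = 0.1173 ≈ 0.117.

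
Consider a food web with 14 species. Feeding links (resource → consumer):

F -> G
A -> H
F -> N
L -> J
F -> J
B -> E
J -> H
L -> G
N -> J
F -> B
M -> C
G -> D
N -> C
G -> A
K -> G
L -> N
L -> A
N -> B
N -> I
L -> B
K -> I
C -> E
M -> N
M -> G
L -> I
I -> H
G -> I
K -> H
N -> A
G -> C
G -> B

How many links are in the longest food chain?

3 links

One longest chain: M → N → A → H.
It has 4 species and 3 links.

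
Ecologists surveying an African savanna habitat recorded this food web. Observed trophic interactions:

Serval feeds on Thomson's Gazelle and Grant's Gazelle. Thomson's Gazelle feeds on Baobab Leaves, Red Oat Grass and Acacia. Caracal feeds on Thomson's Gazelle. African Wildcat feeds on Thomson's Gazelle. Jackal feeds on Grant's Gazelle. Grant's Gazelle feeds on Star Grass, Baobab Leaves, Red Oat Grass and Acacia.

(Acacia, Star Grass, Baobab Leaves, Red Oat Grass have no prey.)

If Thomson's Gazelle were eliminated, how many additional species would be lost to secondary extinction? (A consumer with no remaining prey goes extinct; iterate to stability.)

Remove Thomson's Gazelle.
Round 1: Caracal (all prey gone), African Wildcat (all prey gone) → extinct.
No further losses. Total secondary extinctions: 2.

2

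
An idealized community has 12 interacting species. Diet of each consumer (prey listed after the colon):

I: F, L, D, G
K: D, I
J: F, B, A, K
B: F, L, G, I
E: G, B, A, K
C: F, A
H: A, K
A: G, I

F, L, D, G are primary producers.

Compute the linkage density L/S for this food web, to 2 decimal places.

L/S = 2.00

There are L = 24 links among S = 12 species.
L/S = 24/12 = 2.0000 ≈ 2.00.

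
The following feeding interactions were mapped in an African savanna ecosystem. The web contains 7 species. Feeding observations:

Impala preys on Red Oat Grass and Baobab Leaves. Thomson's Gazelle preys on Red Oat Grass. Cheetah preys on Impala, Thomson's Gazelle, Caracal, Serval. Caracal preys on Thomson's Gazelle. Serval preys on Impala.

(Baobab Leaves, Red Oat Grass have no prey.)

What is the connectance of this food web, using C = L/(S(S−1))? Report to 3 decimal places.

The web has S = 7 species and L = 9 feeding links.
C = L / (S(S−1)) = 9 / 42 = 0.2143 ≈ 0.214.

C = 0.214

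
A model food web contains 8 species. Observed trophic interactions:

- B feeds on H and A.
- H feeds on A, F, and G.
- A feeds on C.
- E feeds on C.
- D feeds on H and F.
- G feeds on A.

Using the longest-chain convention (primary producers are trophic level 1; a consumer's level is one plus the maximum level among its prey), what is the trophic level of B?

Trophic level 5

C is a producer → level 1.
A eats C → level 2.
G eats A → level 3.
H eats G (level 3); other prey at levels: F 1, A 2 → level 4.
B eats H (level 4); other prey at levels: A 2 → level 5.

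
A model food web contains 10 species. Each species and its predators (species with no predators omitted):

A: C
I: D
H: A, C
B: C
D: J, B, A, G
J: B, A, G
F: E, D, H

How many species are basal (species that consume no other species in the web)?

2

Basal species (no prey listed): I, F.
Count: 2.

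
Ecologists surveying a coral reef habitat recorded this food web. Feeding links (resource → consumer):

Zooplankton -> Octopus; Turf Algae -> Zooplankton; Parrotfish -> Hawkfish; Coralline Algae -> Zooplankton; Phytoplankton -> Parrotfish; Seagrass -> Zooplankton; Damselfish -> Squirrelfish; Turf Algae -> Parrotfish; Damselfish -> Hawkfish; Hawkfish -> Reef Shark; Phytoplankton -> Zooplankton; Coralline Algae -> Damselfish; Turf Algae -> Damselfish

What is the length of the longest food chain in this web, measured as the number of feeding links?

3 links

One longest chain: Phytoplankton → Parrotfish → Hawkfish → Reef Shark.
It has 4 species and 3 links.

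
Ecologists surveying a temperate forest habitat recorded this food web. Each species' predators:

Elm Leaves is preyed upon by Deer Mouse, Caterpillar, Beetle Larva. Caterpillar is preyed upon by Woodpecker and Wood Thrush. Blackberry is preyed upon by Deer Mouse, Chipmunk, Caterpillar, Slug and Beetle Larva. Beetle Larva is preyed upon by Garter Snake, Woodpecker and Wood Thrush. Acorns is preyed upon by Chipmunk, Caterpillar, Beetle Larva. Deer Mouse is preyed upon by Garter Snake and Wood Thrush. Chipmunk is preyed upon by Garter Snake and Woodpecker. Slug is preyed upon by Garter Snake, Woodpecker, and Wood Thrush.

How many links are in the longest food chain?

One longest chain: Acorns → Beetle Larva → Woodpecker.
It has 3 species and 2 links.

2 links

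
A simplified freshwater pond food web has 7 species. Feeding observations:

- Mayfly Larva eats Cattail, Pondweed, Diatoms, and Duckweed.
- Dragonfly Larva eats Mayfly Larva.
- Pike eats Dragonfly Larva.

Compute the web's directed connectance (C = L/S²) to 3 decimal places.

C = 0.122

The web has S = 7 species and L = 6 feeding links.
C = L / S² = 6 / 49 = 0.1224 ≈ 0.122.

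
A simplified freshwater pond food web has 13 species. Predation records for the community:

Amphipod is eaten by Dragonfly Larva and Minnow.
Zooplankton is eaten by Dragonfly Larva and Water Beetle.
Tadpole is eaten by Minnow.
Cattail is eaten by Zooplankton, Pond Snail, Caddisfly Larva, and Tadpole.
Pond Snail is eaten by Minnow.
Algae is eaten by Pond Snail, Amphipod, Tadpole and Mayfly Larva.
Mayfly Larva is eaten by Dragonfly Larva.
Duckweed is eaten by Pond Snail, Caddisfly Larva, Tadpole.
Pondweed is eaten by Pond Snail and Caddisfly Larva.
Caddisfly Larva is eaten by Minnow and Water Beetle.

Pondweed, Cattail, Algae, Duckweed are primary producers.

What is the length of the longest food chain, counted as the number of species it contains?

3 species

One longest chain: Cattail → Zooplankton → Water Beetle.
It has 3 species and 2 links.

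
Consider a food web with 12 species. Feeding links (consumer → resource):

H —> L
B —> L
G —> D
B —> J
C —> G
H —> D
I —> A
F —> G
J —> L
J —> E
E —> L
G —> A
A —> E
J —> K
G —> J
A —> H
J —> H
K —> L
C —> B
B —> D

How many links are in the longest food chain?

4 links

One longest chain: L → K → J → G → F.
It has 5 species and 4 links.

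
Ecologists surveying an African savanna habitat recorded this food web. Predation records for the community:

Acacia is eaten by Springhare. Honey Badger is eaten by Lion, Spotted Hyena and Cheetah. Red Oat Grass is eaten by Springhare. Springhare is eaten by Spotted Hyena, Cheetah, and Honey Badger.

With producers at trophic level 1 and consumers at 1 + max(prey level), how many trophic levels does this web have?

Producers (level 1): Red Oat Grass, Acacia.
Red Oat Grass → Springhare → Honey Badger → Lion gives Lion level 4.
No species has a prey at level 4, so no species reaches level 5.

4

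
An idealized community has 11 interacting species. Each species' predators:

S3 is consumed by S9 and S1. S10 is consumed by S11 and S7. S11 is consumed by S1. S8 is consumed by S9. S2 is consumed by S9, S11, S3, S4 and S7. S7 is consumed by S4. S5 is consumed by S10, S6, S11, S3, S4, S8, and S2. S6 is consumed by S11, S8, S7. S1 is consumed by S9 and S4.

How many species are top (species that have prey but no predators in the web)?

2

Top species (has prey, but nothing eats it): S4, S9.
Count: 2.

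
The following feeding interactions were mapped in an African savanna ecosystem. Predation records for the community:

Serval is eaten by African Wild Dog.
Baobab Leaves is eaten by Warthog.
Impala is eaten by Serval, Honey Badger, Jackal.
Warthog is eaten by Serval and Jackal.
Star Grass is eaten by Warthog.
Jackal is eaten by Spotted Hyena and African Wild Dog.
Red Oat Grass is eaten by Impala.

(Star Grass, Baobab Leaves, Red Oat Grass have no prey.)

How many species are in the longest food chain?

One longest chain: Red Oat Grass → Impala → Serval → African Wild Dog.
It has 4 species and 3 links.

4 species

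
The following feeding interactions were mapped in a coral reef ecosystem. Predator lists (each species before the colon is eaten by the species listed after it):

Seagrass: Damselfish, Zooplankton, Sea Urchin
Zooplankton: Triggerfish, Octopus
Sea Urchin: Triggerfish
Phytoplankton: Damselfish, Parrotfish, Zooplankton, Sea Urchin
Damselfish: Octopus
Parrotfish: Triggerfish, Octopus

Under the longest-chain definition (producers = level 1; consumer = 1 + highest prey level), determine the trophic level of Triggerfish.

Phytoplankton is a producer → level 1.
Parrotfish eats Phytoplankton → level 2.
Triggerfish eats Parrotfish (level 2); other prey at levels: Zooplankton 2, Sea Urchin 2 → level 3.

Trophic level 3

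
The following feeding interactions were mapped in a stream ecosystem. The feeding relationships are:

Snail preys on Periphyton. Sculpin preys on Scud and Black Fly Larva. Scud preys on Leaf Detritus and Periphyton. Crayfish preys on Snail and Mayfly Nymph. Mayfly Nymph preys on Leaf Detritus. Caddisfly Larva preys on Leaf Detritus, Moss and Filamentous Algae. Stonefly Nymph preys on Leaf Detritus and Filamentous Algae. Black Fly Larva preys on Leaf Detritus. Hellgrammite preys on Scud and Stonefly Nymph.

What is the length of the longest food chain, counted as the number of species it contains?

One longest chain: Periphyton → Snail → Crayfish.
It has 3 species and 2 links.

3 species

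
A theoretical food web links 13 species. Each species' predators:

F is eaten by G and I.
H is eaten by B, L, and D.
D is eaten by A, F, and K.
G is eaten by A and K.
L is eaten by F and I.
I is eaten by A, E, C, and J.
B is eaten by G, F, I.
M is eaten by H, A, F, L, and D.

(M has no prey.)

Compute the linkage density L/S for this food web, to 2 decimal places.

L/S = 1.85

There are L = 24 links among S = 13 species.
L/S = 24/13 = 1.8462 ≈ 1.85.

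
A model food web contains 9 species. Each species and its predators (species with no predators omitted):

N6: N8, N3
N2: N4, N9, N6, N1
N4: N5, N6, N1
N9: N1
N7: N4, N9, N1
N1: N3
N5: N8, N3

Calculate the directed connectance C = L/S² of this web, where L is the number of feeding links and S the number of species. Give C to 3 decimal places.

C = 0.198

The web has S = 9 species and L = 16 feeding links.
C = L / S² = 16 / 81 = 0.1975 ≈ 0.198.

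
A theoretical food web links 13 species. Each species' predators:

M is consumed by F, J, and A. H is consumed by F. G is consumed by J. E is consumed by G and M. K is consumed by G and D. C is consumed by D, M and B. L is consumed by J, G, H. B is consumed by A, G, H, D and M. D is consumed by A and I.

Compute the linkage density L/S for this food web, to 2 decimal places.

L/S = 1.69

There are L = 22 links among S = 13 species.
L/S = 22/13 = 1.6923 ≈ 1.69.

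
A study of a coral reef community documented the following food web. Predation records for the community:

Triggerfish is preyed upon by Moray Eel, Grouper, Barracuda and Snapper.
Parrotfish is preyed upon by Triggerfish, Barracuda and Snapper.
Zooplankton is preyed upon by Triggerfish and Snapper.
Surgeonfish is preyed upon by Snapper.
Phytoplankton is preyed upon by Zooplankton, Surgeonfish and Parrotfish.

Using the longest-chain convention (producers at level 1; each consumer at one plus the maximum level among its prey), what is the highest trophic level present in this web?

Producers (level 1): Phytoplankton.
Phytoplankton → Zooplankton → Triggerfish → Snapper gives Snapper level 4.
No species has a prey at level 4, so no species reaches level 5.

4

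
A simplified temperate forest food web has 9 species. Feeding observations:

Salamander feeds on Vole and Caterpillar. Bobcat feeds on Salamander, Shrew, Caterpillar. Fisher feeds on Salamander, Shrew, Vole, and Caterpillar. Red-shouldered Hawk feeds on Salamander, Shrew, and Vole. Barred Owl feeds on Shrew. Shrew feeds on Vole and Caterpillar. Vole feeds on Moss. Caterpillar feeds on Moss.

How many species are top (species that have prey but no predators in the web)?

4

Top species (has prey, but nothing eats it): Barred Owl, Bobcat, Fisher, Red-shouldered Hawk.
Count: 4.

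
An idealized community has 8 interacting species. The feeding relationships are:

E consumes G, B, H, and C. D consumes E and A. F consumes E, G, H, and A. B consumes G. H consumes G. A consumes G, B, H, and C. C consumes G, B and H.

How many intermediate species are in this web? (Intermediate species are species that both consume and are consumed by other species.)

5

Intermediate species (has both prey and predators): H, B, C, E, A.
Count: 5.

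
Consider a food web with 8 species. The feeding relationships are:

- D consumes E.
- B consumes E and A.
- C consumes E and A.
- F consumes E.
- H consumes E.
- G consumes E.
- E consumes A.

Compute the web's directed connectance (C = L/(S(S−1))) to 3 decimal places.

C = 0.161

The web has S = 8 species and L = 9 feeding links.
C = L / (S(S−1)) = 9 / 56 = 0.1607 ≈ 0.161.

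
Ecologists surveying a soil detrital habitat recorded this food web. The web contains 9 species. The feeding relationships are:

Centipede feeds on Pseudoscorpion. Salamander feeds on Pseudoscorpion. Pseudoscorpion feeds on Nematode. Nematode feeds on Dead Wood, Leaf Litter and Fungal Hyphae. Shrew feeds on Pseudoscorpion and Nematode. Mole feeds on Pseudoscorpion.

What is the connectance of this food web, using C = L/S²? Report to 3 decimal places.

C = 0.111

The web has S = 9 species and L = 9 feeding links.
C = L / S² = 9 / 81 = 0.1111 ≈ 0.111.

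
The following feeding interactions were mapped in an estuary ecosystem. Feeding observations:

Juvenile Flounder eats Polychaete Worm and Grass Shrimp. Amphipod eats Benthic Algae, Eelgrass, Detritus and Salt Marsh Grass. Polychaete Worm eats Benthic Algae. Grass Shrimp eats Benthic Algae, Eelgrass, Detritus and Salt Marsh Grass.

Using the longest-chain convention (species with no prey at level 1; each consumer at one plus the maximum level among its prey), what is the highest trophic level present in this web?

3

Basal resources (level 1): Benthic Algae, Eelgrass, Salt Marsh Grass, Detritus.
Benthic Algae → Grass Shrimp → Juvenile Flounder gives Juvenile Flounder level 3.
No species has a prey at level 3, so no species reaches level 4.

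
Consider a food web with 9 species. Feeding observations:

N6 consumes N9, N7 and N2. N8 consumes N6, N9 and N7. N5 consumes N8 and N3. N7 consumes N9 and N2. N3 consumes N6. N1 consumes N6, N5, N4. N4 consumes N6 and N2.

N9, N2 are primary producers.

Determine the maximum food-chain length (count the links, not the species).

5 links

One longest chain: N9 → N7 → N6 → N8 → N5 → N1.
It has 6 species and 5 links.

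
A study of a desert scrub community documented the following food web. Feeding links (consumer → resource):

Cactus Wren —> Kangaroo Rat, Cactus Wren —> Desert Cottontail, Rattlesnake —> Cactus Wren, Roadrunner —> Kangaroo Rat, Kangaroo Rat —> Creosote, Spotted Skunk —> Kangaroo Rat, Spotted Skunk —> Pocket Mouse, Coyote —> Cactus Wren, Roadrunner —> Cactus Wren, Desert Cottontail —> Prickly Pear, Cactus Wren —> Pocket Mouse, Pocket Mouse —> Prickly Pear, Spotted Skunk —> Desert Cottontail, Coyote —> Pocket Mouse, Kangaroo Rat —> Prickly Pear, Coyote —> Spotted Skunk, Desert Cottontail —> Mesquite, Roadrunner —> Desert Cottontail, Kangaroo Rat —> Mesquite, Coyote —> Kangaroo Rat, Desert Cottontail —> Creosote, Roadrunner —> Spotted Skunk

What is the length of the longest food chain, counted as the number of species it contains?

One longest chain: Mesquite → Desert Cottontail → Cactus Wren → Rattlesnake.
It has 4 species and 3 links.

4 species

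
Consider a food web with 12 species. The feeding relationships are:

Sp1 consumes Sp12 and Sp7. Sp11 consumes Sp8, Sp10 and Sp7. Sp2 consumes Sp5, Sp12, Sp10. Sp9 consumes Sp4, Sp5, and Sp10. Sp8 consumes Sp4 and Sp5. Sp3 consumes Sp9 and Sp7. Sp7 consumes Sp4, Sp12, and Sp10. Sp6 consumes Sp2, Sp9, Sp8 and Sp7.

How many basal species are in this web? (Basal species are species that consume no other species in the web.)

Basal species (no prey listed): Sp4, Sp5, Sp12, Sp10.
Count: 4.

4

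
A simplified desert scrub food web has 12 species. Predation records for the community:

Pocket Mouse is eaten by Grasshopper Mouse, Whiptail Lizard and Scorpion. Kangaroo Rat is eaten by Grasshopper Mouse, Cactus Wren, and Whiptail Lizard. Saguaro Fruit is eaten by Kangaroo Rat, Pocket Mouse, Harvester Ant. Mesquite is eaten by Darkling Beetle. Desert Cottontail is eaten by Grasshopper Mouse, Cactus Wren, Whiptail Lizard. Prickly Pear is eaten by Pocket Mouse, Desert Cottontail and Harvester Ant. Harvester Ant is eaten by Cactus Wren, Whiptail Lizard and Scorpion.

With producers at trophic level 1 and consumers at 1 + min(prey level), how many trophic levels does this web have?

3

Producers (level 1): Saguaro Fruit, Prickly Pear, Mesquite.
Following each consumer down to its lowest-level prey: Saguaro Fruit → Harvester Ant → Scorpion (levels 1 through 3).
All prey of Scorpion (Harvester Ant 2, Pocket Mouse 2) are at level 2 or above, so Scorpion is at level 1 + 2 = 3.
Every consumer has at least one prey at level 2 or below, so none exceeds level 3.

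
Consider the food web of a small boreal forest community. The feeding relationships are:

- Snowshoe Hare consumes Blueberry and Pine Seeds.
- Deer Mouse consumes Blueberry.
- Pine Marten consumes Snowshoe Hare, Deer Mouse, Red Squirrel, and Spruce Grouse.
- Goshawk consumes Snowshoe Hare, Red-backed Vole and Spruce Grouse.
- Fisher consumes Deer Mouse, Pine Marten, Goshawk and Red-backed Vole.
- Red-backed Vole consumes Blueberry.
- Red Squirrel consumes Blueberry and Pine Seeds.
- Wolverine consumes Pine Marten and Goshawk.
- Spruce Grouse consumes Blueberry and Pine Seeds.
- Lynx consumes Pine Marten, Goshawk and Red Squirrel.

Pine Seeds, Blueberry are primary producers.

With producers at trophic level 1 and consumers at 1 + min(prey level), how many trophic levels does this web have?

Producers (level 1): Pine Seeds, Blueberry.
Following each consumer down to its lowest-level prey: Pine Seeds → Spruce Grouse → Goshawk → Wolverine (levels 1 through 4).
All prey of Wolverine (Goshawk 3, Pine Marten 3) are at level 3 or above, so Wolverine is at level 1 + 3 = 4.
Every consumer has at least one prey at level 3 or below, so none exceeds level 4.

4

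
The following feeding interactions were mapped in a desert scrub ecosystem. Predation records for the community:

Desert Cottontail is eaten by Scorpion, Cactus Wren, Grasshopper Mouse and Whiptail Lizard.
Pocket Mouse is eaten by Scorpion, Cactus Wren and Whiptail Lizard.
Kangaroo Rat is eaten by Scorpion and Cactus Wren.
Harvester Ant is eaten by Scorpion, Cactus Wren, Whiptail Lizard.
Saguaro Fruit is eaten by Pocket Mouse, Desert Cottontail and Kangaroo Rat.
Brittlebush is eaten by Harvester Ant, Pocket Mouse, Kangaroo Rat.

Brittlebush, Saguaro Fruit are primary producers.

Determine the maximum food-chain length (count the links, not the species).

One longest chain: Saguaro Fruit → Desert Cottontail → Scorpion.
It has 3 species and 2 links.

2 links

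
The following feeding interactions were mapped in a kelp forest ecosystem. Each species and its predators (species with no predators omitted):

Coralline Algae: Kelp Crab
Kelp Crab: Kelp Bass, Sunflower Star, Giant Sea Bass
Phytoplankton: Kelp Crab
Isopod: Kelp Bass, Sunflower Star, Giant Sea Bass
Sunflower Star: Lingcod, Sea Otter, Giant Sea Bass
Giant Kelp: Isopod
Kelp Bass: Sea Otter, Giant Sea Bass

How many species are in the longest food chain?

One longest chain: Coralline Algae → Kelp Crab → Sunflower Star → Lingcod.
It has 4 species and 3 links.

4 species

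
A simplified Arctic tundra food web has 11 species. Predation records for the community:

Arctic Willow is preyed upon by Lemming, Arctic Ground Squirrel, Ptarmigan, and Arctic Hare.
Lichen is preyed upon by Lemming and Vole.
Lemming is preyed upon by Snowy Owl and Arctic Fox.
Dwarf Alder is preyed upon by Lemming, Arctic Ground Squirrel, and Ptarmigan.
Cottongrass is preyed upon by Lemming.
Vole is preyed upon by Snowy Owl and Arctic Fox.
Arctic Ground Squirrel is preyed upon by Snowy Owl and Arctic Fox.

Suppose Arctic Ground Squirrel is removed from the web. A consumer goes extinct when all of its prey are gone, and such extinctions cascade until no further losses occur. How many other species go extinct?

0

Remove Arctic Ground Squirrel.
Every predator of it retains at least one other prey: Snowy Owl still has Vole, Lemming; Arctic Fox still has Vole, Lemming.
No consumer loses all prey, so no secondary extinctions occur.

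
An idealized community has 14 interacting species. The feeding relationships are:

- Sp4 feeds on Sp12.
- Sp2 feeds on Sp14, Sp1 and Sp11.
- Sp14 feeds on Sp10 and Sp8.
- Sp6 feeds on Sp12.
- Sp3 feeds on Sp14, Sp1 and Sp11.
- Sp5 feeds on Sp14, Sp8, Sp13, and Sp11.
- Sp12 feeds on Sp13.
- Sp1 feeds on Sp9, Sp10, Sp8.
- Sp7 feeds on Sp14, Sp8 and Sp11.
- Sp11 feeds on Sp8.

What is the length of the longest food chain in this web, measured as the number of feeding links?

One longest chain: Sp13 → Sp12 → Sp4.
It has 3 species and 2 links.

2 links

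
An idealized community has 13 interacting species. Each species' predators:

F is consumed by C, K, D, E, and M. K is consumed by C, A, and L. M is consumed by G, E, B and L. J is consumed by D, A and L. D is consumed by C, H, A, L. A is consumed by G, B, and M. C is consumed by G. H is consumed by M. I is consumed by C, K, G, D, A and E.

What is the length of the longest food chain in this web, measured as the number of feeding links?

One longest chain: J → D → H → M → B.
It has 5 species and 4 links.

4 links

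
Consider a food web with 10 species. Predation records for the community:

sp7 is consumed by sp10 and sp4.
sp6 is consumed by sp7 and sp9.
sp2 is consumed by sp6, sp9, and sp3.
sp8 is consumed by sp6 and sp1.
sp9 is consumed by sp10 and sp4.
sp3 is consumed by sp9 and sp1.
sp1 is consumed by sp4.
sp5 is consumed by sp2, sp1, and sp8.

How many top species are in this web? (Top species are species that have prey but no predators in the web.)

Top species (has prey, but nothing eats it): sp10, sp4.
Count: 2.

2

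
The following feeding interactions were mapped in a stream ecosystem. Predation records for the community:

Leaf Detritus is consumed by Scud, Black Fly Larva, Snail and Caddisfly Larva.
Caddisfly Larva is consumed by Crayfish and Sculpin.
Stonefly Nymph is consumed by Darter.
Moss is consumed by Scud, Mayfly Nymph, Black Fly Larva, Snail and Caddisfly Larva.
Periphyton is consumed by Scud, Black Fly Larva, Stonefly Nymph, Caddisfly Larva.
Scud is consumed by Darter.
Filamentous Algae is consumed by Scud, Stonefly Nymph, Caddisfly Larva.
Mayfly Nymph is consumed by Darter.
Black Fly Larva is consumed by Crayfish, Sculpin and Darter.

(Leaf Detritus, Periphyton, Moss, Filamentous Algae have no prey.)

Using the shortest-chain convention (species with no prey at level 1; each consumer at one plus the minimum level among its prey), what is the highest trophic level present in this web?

3

Basal resources (level 1): Leaf Detritus, Periphyton, Moss, Filamentous Algae.
Following each consumer down to its lowest-level prey: Leaf Detritus → Caddisfly Larva → Crayfish (levels 1 through 3).
All prey of Crayfish (Caddisfly Larva 2, Black Fly Larva 2) are at level 2 or above, so Crayfish is at level 1 + 2 = 3.
Every consumer has at least one prey at level 2 or below, so none exceeds level 3.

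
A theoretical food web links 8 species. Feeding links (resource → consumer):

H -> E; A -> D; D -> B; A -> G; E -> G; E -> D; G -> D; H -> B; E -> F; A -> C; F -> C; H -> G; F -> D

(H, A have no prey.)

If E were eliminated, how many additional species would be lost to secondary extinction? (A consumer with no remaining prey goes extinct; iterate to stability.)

Remove E.
Round 1: F (all prey gone) → extinct.
No further losses. Total secondary extinctions: 1.

1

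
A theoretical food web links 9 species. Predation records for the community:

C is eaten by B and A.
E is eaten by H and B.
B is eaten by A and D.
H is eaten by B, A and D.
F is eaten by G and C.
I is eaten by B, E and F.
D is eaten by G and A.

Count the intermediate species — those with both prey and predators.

Intermediate species (has both prey and predators): E, F, C, H, B, D.
Count: 6.

6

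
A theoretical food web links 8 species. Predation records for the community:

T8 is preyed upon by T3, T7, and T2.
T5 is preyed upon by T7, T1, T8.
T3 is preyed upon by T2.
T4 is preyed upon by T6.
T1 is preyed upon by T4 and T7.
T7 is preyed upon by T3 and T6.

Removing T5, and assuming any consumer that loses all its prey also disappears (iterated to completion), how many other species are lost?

Remove T5.
Round 1: T1 (all prey gone), T8 (all prey gone) → extinct.
Round 2: T7 (all prey gone), T4 (all prey gone) → extinct.
Round 3: T6 (all prey gone), T3 (all prey gone) → extinct.
Round 4: T2 (all prey gone) → extinct.
No further losses. Total secondary extinctions: 7.

7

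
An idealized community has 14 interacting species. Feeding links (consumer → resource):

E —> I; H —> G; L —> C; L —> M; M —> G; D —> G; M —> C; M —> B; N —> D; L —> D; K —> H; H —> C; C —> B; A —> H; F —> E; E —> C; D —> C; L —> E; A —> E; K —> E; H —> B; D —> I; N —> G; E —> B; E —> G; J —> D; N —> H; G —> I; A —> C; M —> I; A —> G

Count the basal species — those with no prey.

Basal species (no prey listed): I, B.
Count: 2.

2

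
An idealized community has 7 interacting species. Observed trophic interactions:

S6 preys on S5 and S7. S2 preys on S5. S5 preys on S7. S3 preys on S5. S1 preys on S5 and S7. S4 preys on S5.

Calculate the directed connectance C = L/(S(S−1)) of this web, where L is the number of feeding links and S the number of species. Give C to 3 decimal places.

C = 0.190

The web has S = 7 species and L = 8 feeding links.
C = L / (S(S−1)) = 8 / 42 = 0.1905 ≈ 0.190.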